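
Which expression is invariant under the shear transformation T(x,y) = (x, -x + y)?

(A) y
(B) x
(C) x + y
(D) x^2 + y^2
B

Under the shear T(x,y) = (x, -x + y):
Substitute the transformed coordinates into each option and compare with the original:
(A) y  ->  (-x + y) = -x + y   [differs from y: not invariant]
(B) x  ->  (x) = x   [equals x: invariant]
(C) x + y  ->  (x) + (-x + y) = y   [differs from x + y: not invariant]
(D) x^2 + y^2  ->  (x)^2 + (-x + y)^2 = 2x^2 - 2xy + y^2   [differs from x^2 + y^2: not invariant]

Only option (B), x, is unchanged by the transformation.
A vertical shear moves points parallel to the y-axis, so the x-coordinate (and any function of x alone) is unchanged.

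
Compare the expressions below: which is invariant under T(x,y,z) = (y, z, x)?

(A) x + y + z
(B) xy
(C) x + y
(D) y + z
A

Apply T(x,y,z) = (y, z, x) to each option, i.e. replace (x, y, z) by the transformed coordinates.
Substitute the transformed coordinates into each option and compare with the original:
(A) x + y + z  ->  (y) + (z) + (x) = x + y + z   [equals x + y + z: invariant]
(B) xy  ->  (y)(z) = yz   [differs from xy: not invariant]
(C) x + y  ->  (y) + (z) = y + z   [differs from x + y: not invariant]
(D) y + z  ->  (z) + (x) = x + z   [differs from y + z: not invariant]

Only option (A), x + y + z, is unchanged by the transformation.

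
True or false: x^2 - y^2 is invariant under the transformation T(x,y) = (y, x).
False

Substitute T(x,y) = (y, x) into the expression and compare with the original.

Original: x^2 - y^2
After applying T: (y)^2 - (x)^2 = -x^2 + y^2

This differs from the original x^2 - y^2 (difference: -2x^2 + 2y^2), so the expression is NOT invariant.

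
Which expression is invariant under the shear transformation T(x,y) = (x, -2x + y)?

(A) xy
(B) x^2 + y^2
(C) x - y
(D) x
D

Under the shear T(x,y) = (x, -2x + y):
Substitute the transformed coordinates into each option and compare with the original:
(A) xy  ->  (x)(-2x + y) = -2x^2 + xy   [differs from xy: not invariant]
(B) x^2 + y^2  ->  (x)^2 + (-2x + y)^2 = 5x^2 - 4xy + y^2   [differs from x^2 + y^2: not invariant]
(C) x - y  ->  (x) - (-2x + y) = 3x - y   [differs from x - y: not invariant]
(D) x  ->  (x) = x   [equals x: invariant]

Only option (D), x, is unchanged by the transformation.
A vertical shear moves points parallel to the y-axis, so the x-coordinate (and any function of x alone) is unchanged.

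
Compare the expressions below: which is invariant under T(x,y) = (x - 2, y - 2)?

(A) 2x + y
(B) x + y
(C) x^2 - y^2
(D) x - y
D

An expression E(x,y) is invariant under T if E(T(x,y)) = E(x,y). Here T(x,y) = (x - 2, y - 2).
Substitute the transformed coordinates into each option and compare with the original:
(A) 2x + y  ->  2(x - 2) + (y - 2) = 2x + y - 6   [differs from 2x + y: not invariant]
(B) x + y  ->  (x - 2) + (y - 2) = x + y - 4   [differs from x + y: not invariant]
(C) x^2 - y^2  ->  (x - 2)^2 - (y - 2)^2 = x^2 - 4x - y^2 + 4y   [differs from x^2 - y^2: not invariant]
(D) x - y  ->  (x - 2) - (y - 2) = x - y   [equals x - y: invariant]

Only option (D), x - y, is unchanged by the transformation.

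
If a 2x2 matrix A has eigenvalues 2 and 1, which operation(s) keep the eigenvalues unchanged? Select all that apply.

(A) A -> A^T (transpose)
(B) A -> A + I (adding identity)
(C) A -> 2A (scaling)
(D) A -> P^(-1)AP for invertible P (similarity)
A and D

Eigenvalues are preserved by:
1. Similarity transformations: A -> P^(-1)AP (same characteristic polynomial)
2. Transpose: A^T has the same eigenvalues as A

Eigenvalues are NOT preserved by:
- Adding identity: eigenvalues become 2+1, 1+1
- Scaling: eigenvalues become 4, 2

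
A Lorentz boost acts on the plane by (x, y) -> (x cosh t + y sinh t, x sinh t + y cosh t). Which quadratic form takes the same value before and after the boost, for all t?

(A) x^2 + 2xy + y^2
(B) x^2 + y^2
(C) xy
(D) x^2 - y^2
D

Write x' = x cosh t + y sinh t, y' = x sinh t + y cosh t and substitute into each option:
(A) x^2 + 2xy + y^2: (x' + y')^2 with x' + y' = (x + y)(cosh t + sinh t) = (x + y)e^t, so it becomes (x + y)^2 e^(2t)   [not invariant for t != 0]
(B) x^2 + y^2: (x cosh t + y sinh t)^2 + (x sinh t + y cosh t)^2 = (x^2 + y^2)(cosh^2 t + sinh^2 t) + 4xy sinh t cosh t = (x^2 + y^2) cosh 2t + 2xy sinh 2t   [not invariant for t != 0]
(C) xy: (x cosh t + y sinh t)(x sinh t + y cosh t) = xy(cosh^2 t + sinh^2 t) + (x^2 + y^2) sinh t cosh t = xy cosh 2t + (x^2 + y^2)(sinh 2t)/2   [not invariant for t != 0]
(D) x^2 - y^2: (x cosh t + y sinh t)^2 - (x sinh t + y cosh t)^2 = x^2(cosh^2 t - sinh^2 t) + 2xy(cosh t sinh t - sinh t cosh t) + y^2(sinh^2 t - cosh^2 t) = x^2 - y^2   [invariant, using cosh^2 t - sinh^2 t = 1]

Only (D) x^2 - y^2 is unchanged; it is the Minkowski form preserved by Lorentz boosts, just as x^2 + y^2 is preserved by ordinary rotations.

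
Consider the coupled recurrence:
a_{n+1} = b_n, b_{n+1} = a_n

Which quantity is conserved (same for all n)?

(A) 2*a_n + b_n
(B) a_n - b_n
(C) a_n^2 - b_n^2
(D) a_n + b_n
D

Replace a_n by a_{n+1} = b_n and b_n by b_{n+1} = a_n in each option and simplify:
(A) 2*a_n + b_n  ->  2*(b_n) + (a_n) = a_n + 2*b_n   [not conserved]
(B) a_n - b_n  ->  (b_n) - (a_n) = -a_n + b_n   [not conserved]
(C) a_n^2 - b_n^2  ->  (b_n)^2 - (a_n)^2 = -a_n^2 + b_n^2   [not conserved]
(D) a_n + b_n  ->  (b_n) + (a_n) = a_n + b_n   [conserved]

Only (D) a_n + b_n returns to itself after one step, so it is the conserved quantity.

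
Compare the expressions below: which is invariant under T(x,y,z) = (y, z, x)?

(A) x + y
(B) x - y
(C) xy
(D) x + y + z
D

Apply T(x,y,z) = (y, z, x) to each option, i.e. replace (x, y, z) by the transformed coordinates.
Substitute the transformed coordinates into each option and compare with the original:
(A) x + y  ->  (y) + (z) = y + z   [differs from x + y: not invariant]
(B) x - y  ->  (y) - (z) = y - z   [differs from x - y: not invariant]
(C) xy  ->  (y)(z) = yz   [differs from xy: not invariant]
(D) x + y + z  ->  (y) + (z) + (x) = x + y + z   [equals x + y + z: invariant]

Only option (D), x + y + z, is unchanged by the transformation.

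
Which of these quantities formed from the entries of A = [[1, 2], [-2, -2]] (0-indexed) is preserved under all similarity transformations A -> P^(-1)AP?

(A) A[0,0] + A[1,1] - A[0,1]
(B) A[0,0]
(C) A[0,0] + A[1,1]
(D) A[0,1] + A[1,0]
C

A[0,0] + A[1,1] is the trace of A. By the cyclic property of the trace, tr(P^(-1)AP) = tr(APP^(-1)) = tr(A), so it is the same for every matrix similar to A.

The other combinations are not similarity invariants. For example, take P = [[1, 1], [1, 2]] (det P = 1), so P^(-1) = [[2, -1], [-1, 1]] and
B = P^(-1)AP = [[10, 16], [-7, -11]].
Evaluating each option on A and on B:
(A) A[0,0] + A[1,1] - A[0,1]: -3 for A, -17 for B -> changes
(B) A[0,0]: 1 for A, 10 for B -> changes
(C) A[0,0] + A[1,1]: -1 for A, -1 for B -> unchanged
(D) A[0,1] + A[1,0]: 0 for A, 9 for B -> changes

Only (C) A[0,0] + A[1,1] = -1 survives (and it does so for every P, not just this one), so it is the invariant.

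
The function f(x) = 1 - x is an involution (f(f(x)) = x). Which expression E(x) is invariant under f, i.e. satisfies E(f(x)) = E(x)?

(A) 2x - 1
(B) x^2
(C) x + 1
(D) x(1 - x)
D

Replace x by f(x) = 1 - x in each option and simplify. As a quick numerical cross-check, also compare E(3) with E(f(3)) = E(-2).

(A) 2x - 1  ->  2(1 - x) - 1 = 1 - 2x; check: E(3) = 5 but E(-2) = -5.   [not invariant]
(B) x^2  ->  (1 - x)^2 = (x - 1)^2; check: E(3) = 9 but E(-2) = 4.   [not invariant]
(C) x + 1  ->  (1 - x) + 1 = 2 - x; check: E(3) = 4 but E(-2) = -1.   [not invariant]
(D) x(1 - x)  ->  (1 - x)(1 - (1 - x)), which simplifies back to x(1 - x); check: E(3) = -6, E(-2) = -6.   [invariant]

Only (D) is unchanged. E is symmetric under swapping x with f(x) = 1 - x, which is exactly what an involution does.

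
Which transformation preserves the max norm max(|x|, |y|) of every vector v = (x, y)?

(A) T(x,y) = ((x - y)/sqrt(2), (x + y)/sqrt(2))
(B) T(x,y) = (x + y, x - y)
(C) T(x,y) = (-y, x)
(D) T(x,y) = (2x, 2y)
C

A transformation preserves a norm if ||T(v)|| = ||v|| for every v; a single vector where the norm changes rules an option out.

(A) T(x,y) = ((x - y)/sqrt(2), (x + y)/sqrt(2)): v = (1, 0) has norm max(|1|, |0|) = 1, but T(v) = (sqrt(2)/2, sqrt(2)/2) has norm sqrt(2)/2 -- not preserved.
(B) T(x,y) = (x + y, x - y): v = (1, 1) has norm max(|1|, |1|) = 1, but T(v) = (2, 0) has norm 2 -- not preserved.
(C) T(x,y) = (-y, x): preserves the norm -- it only permutes the coordinates and/or flips signs, which leaves max(|x|, |y|) unchanged.
(D) T(x,y) = (2x, 2y): v = (1, 0) has norm max(|1|, |0|) = 1, but T(v) = (2, 0) has norm 2 -- not preserved.

Therefore the answer is (C).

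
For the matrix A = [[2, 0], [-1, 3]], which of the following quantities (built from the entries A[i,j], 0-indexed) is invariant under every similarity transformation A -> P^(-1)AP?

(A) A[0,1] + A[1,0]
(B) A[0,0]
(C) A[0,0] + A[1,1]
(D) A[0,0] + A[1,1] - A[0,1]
C

A[0,0] + A[1,1] is the trace of A. By the cyclic property of the trace, tr(P^(-1)AP) = tr(APP^(-1)) = tr(A), so it is the same for every matrix similar to A.

The other combinations are not similarity invariants. For example, take P = [[1, -1], [0, 1]] (det P = 1), so P^(-1) = [[1, 1], [0, 1]] and
B = P^(-1)AP = [[1, 2], [-1, 4]].
Evaluating each option on A and on B:
(A) A[0,1] + A[1,0]: -1 for A, 1 for B -> changes
(B) A[0,0]: 2 for A, 1 for B -> changes
(C) A[0,0] + A[1,1]: 5 for A, 5 for B -> unchanged
(D) A[0,0] + A[1,1] - A[0,1]: 5 for A, 3 for B -> changes

Only (C) A[0,0] + A[1,1] = 5 survives (and it does so for every P, not just this one), so it is the invariant.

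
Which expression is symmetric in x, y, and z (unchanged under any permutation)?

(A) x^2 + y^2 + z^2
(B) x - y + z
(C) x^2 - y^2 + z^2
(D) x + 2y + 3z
A

A symmetric expression is unchanged when the variables are permuted; here the transformation to test is the swap (x, y) -> (y, x).
A symmetric expression must survive every permutation; the single swap x <-> y already eliminates the distractors, and the keyed expression is also unchanged by x <-> z and y <-> z (each variable enters it in exactly the same way).
Substitute the transformed coordinates into each option and compare with the original:
(A) x^2 + y^2 + z^2  ->  (y)^2 + (x)^2 + z^2 = x^2 + y^2 + z^2   [equals x^2 + y^2 + z^2: invariant]
(B) x - y + z  ->  (y) - (x) + z = -x + y + z   [differs from x - y + z: not invariant]
(C) x^2 - y^2 + z^2  ->  (y)^2 - (x)^2 + z^2 = -x^2 + y^2 + z^2   [differs from x^2 - y^2 + z^2: not invariant]
(D) x + 2y + 3z  ->  (y) + 2(x) + 3z = 2x + y + 3z   [differs from x + 2y + 3z: not invariant]

Only option (A), x^2 + y^2 + z^2, is unchanged by the transformation.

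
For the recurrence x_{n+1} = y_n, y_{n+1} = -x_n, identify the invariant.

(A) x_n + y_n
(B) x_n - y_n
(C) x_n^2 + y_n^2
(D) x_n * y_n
C

For the recurrence x_{n+1} = y_n, y_{n+1} = -x_n:

x_{n+1}^2 + y_{n+1}^2 = y_n^2 + (-x_n)^2 = x_n^2 + y_n^2
The sum of squares is conserved (like energy in a harmonic oscillator).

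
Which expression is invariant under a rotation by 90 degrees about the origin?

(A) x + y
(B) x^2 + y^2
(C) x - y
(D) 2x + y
B

A rotation by 90 degrees sends (x, y) to (-y, x).
Substitute the transformed coordinates into each option and compare with the original:
(A) x + y  ->  (-y) + (x) = x - y   [differs from x + y: not invariant]
(B) x^2 + y^2  ->  (-y)^2 + (x)^2 = x^2 + y^2   [equals x^2 + y^2: invariant]
(C) x - y  ->  (-y) - (x) = -x - y   [differs from x - y: not invariant]
(D) 2x + y  ->  2(-y) + (x) = x - 2y   [differs from 2x + y: not invariant]

Only option (B), x^2 + y^2, is unchanged by the transformation.
Geometrically, x^2 + y^2 is the squared distance from the origin, which every rotation about the origin preserves.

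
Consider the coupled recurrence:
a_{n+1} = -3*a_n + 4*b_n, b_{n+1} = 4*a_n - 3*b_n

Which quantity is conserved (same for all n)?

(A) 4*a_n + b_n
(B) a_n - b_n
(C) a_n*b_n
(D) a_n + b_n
D

Replace a_n by a_{n+1} = -3*a_n + 4*b_n and b_n by b_{n+1} = 4*a_n - 3*b_n in each option and simplify:
(A) 4*a_n + b_n  ->  4*(-3*a_n + 4*b_n) + (4*a_n - 3*b_n) = -8*a_n + 13*b_n   [not conserved]
(B) a_n - b_n  ->  (-3*a_n + 4*b_n) - (4*a_n - 3*b_n) = -7*a_n + 7*b_n   [not conserved]
(C) a_n*b_n  ->  (-3*a_n + 4*b_n)*(4*a_n - 3*b_n) = -12*a_n^2 + 25*a_n*b_n - 12*b_n^2   [not conserved]
(D) a_n + b_n  ->  (-3*a_n + 4*b_n) + (4*a_n - 3*b_n) = a_n + b_n   [conserved]

Only (D) a_n + b_n returns to itself after one step, so it is the conserved quantity.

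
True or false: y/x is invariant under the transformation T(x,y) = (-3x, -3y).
True

Substitute T(x,y) = (-3x, -3y) into the expression and compare with the original.

Original: y/x
After applying T: (-3y)/(-3x) = y/x

This is identical to the original y/x, so the expression is invariant.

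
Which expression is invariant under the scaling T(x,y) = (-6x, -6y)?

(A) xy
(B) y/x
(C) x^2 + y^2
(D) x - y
B

Under the uniform scaling T(x,y) = (-6x, -6y):
Substitute the transformed coordinates into each option and compare with the original:
(A) xy  ->  (-6x)(-6y) = 36xy   [differs from xy: not invariant]
(B) y/x  ->  (-6y)/(-6x) = y/x   [equals y/x: invariant]
(C) x^2 + y^2  ->  (-6x)^2 + (-6y)^2 = 36x^2 + 36y^2   [differs from x^2 + y^2: not invariant]
(D) x - y  ->  (-6x) - (-6y) = -6x + 6y   [differs from x - y: not invariant]

Only option (B), y/x, is unchanged by the transformation.
The common factor -6 cancels in a ratio of coordinates, while sums, products and sums of squares pick up factors of -6 or 36.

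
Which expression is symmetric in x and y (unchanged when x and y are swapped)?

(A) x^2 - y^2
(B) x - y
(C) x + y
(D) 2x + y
C

A symmetric expression is unchanged when the variables are permuted; here the transformation to test is the swap (x, y) -> (y, x).
Substitute the transformed coordinates into each option and compare with the original:
(A) x^2 - y^2  ->  (y)^2 - (x)^2 = -x^2 + y^2   [differs from x^2 - y^2: not invariant]
(B) x - y  ->  (y) - (x) = -x + y   [differs from x - y: not invariant]
(C) x + y  ->  (y) + (x) = x + y   [equals x + y: invariant]
(D) 2x + y  ->  2(y) + (x) = x + 2y   [differs from 2x + y: not invariant]

Only option (C), x + y, is unchanged by the transformation.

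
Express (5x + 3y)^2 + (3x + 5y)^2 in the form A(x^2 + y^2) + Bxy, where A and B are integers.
34(x^2 + y^2) + 60xy

Expanding: (5x + 3y)^2 = 25x^2 + 30xy + 9y^2
(3x + 5y)^2 = 9x^2 + 30xy + 25y^2
Sum = (25+9)(x^2+y^2) + 60xy = 34(x^2 + y^2) + 60xy
This is symmetric in x and y.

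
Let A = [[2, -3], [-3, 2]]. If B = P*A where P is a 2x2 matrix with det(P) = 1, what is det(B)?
-5

By the multiplicative property of determinants, det(B) = det(P*A) = det(P) * det(A) = det(A),
so the determinant is invariant under multiplication by any determinant-1 matrix; we just need det(A).

det(A) = (2)(2) - (-3)(-3) = 4 - 9 = -5

Therefore det(B) = 1 * (-5) = -5.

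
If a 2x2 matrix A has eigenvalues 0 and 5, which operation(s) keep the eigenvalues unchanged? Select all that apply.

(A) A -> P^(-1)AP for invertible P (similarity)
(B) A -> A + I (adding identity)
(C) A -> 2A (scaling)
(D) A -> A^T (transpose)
A and D

Eigenvalues are preserved by:
1. Similarity transformations: A -> P^(-1)AP (same characteristic polynomial)
2. Transpose: A^T has the same eigenvalues as A

Eigenvalues are NOT preserved by:
- Adding identity: eigenvalues become 0+1, 5+1
- Scaling: eigenvalues become 0, 10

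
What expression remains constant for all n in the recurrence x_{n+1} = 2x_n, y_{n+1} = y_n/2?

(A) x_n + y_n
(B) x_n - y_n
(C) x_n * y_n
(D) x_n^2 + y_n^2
C

For the recurrence x_{n+1} = 2x_n, y_{n+1} = y_n/2:

x_{n+1} * y_{n+1} = (2x_n) * (y_n/2) = x_n * y_n
The product is conserved.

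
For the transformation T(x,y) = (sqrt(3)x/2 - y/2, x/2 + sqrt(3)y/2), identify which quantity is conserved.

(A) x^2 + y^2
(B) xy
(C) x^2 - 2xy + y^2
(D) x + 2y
A

An expression E(x,y) is invariant under T if E(T(x,y)) = E(x,y). Here T(x,y) = (sqrt(3)x/2 - y/2, x/2 + sqrt(3)y/2).
Substitute the transformed coordinates into each option and compare with the original:
(A) x^2 + y^2  ->  (sqrt(3)x/2 - y/2)^2 + (x/2 + sqrt(3)y/2)^2 = x^2 + y^2   [equals x^2 + y^2: invariant]
(B) xy  ->  (sqrt(3)x/2 - y/2)(x/2 + sqrt(3)y/2) = sqrt(3)x^2/4 + xy/2 - sqrt(3)y^2/4   [differs from xy: not invariant]
(C) x^2 - 2xy + y^2  ->  (sqrt(3)x/2 - y/2)^2 - 2(sqrt(3)x/2 - y/2)(x/2 + sqrt(3)y/2) + (x/2 + sqrt(3)y/2)^2 = -sqrt(3)x^2/2 + x^2 - xy + sqrt(3)y^2/2 + y^2   [differs from x^2 - 2xy + y^2: not invariant]
(D) x + 2y  ->  (sqrt(3)x/2 - y/2) + 2(x/2 + sqrt(3)y/2) = sqrt(3)x/2 + x - y/2 + sqrt(3)y   [differs from x + 2y: not invariant]

Only option (A), x^2 + y^2, is unchanged by the transformation.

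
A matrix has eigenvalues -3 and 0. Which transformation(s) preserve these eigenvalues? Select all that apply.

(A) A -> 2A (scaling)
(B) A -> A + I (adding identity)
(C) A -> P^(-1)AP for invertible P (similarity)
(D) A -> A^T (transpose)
C and D

Eigenvalues are preserved by:
1. Similarity transformations: A -> P^(-1)AP (same characteristic polynomial)
2. Transpose: A^T has the same eigenvalues as A

Eigenvalues are NOT preserved by:
- Adding identity: eigenvalues become -3+1, 0+1
- Scaling: eigenvalues become -6, 0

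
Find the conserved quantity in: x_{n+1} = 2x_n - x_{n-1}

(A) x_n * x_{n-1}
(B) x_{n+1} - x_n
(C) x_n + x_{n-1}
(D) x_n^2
B

For the recurrence x_{n+1} = 2x_n - x_{n-1}:

If x_{n+1} = 2x_n - x_{n-1}, then:
x_{n+1} - x_n = x_n - x_{n-1}
The first difference is constant throughout the sequence.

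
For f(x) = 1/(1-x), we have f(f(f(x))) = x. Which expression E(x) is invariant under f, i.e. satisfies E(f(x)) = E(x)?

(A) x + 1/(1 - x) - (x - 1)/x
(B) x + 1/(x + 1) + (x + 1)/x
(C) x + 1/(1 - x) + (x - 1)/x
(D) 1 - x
C

Replace x by f(x) = 1/(1 - x) in each option and simplify. As a quick numerical cross-check, also compare E(4) with E(f(4)) = E(-1/3).

(A) x + 1/(1 - x) - (x - 1)/x  ->  (1/(1 - x)) + 1/(1 - (1/(1 - x))) - ((1/(1 - x)) - 1)/(1/(1 - x)) = (x^2(1 - x) - x + (x - 1)^2)/(x(x - 1)); check: E(4) = 35/12 but E(-1/3) = -43/12.   [not invariant]
(B) x + 1/(x + 1) + (x + 1)/x  ->  (1/(1 - x)) + 1/((1/(1 - x)) + 1) + ((1/(1 - x)) + 1)/(1/(1 - x)) = (-x^3 + 6x^2 - 11x + 7)/(x^2 - 3x + 2); check: E(4) = 109/20 but E(-1/3) = -5/6.   [not invariant]
(C) x + 1/(1 - x) + (x - 1)/x  ->  (1/(1 - x)) + 1/(1 - (1/(1 - x))) + ((1/(1 - x)) - 1)/(1/(1 - x)), which simplifies back to x + 1/(1 - x) + (x - 1)/x; check: E(4) = 53/12, E(-1/3) = 53/12.   [invariant]
(D) 1 - x  ->  1 - (1/(1 - x)) = x/(x - 1); check: E(4) = -3 but E(-1/3) = 4/3.   [not invariant]

Only (C) is unchanged. Indeed f(f(x)) = 1/(1 - 1/(1-x)) = (1-x)/(-x) = (x-1)/x, so E(x) = x + f(x) + f(f(x)) is the sum over the whole 3-cycle; applying f just permutes the three terms cyclically (x -> f(x) -> f(f(x)) -> x), leaving the sum unchanged.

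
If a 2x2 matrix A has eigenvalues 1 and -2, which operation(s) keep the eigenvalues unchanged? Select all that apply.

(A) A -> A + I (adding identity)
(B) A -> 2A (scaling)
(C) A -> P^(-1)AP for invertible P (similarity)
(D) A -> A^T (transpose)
C and D

Eigenvalues are preserved by:
1. Similarity transformations: A -> P^(-1)AP (same characteristic polynomial)
2. Transpose: A^T has the same eigenvalues as A

Eigenvalues are NOT preserved by:
- Adding identity: eigenvalues become 1+1, -2+1
- Scaling: eigenvalues become 2, -4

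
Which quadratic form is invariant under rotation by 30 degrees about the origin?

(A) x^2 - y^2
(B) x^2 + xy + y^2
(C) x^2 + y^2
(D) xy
C

Rotation by 30 degrees sends (x, y) to (sqrt(3)x/2 - y/2, x/2 + sqrt(3)y/2).
Substitute the transformed coordinates into each option and compare with the original:
(A) x^2 - y^2  ->  (sqrt(3)x/2 - y/2)^2 - (x/2 + sqrt(3)y/2)^2 = x^2/2 - sqrt(3)xy - y^2/2   [differs from x^2 - y^2: not invariant]
(B) x^2 + xy + y^2  ->  (sqrt(3)x/2 - y/2)^2 + (sqrt(3)x/2 - y/2)(x/2 + sqrt(3)y/2) + (x/2 + sqrt(3)y/2)^2 = sqrt(3)x^2/4 + x^2 + xy/2 - sqrt(3)y^2/4 + y^2   [differs from x^2 + xy + y^2: not invariant]
(C) x^2 + y^2  ->  (sqrt(3)x/2 - y/2)^2 + (x/2 + sqrt(3)y/2)^2 = x^2 + y^2   [equals x^2 + y^2: invariant]
(D) xy  ->  (sqrt(3)x/2 - y/2)(x/2 + sqrt(3)y/2) = sqrt(3)x^2/4 + xy/2 - sqrt(3)y^2/4   [differs from xy: not invariant]

Only option (C), x^2 + y^2, is unchanged by the transformation.
x^2 + y^2 is the squared distance from the origin, which rotations preserve.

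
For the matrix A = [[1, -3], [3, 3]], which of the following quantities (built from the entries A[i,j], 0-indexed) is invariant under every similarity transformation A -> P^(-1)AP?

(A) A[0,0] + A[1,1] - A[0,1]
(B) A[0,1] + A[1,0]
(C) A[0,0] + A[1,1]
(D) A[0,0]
C

A[0,0] + A[1,1] is the trace of A. By the cyclic property of the trace, tr(P^(-1)AP) = tr(APP^(-1)) = tr(A), so it is the same for every matrix similar to A.

The other combinations are not similarity invariants. For example, take P = [[2, 1], [1, 1]] (det P = 1), so P^(-1) = [[1, -1], [-1, 2]] and
B = P^(-1)AP = [[-10, -8], [19, 14]].
Evaluating each option on A and on B:
(A) A[0,0] + A[1,1] - A[0,1]: 7 for A, 12 for B -> changes
(B) A[0,1] + A[1,0]: 0 for A, 11 for B -> changes
(C) A[0,0] + A[1,1]: 4 for A, 4 for B -> unchanged
(D) A[0,0]: 1 for A, -10 for B -> changes

Only (C) A[0,0] + A[1,1] = 4 survives (and it does so for every P, not just this one), so it is the invariant.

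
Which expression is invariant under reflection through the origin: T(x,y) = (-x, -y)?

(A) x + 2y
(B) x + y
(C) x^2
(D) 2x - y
C

The map is reflection through the origin: T(x,y) = (-x, -y).
Substitute the transformed coordinates into each option and compare with the original:
(A) x + 2y  ->  (-x) + 2(-y) = -x - 2y   [differs from x + 2y: not invariant]
(B) x + y  ->  (-x) + (-y) = -x - y   [differs from x + y: not invariant]
(C) x^2  ->  (-x)^2 = x^2   [equals x^2: invariant]
(D) 2x - y  ->  2(-x) - (-y) = -2x + y   [differs from 2x - y: not invariant]

Only option (C), x^2, is unchanged by the transformation.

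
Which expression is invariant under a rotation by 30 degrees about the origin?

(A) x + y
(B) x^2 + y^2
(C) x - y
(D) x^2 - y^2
B

A rotation by 30 degrees sends (x, y) to (sqrt(3)x/2 - y/2, x/2 + sqrt(3)y/2).
Substitute the transformed coordinates into each option and compare with the original:
(A) x + y  ->  (sqrt(3)x/2 - y/2) + (x/2 + sqrt(3)y/2) = x/2 + sqrt(3)x/2 - y/2 + sqrt(3)y/2   [differs from x + y: not invariant]
(B) x^2 + y^2  ->  (sqrt(3)x/2 - y/2)^2 + (x/2 + sqrt(3)y/2)^2 = x^2 + y^2   [equals x^2 + y^2: invariant]
(C) x - y  ->  (sqrt(3)x/2 - y/2) - (x/2 + sqrt(3)y/2) = -x/2 + sqrt(3)x/2 - sqrt(3)y/2 - y/2   [differs from x - y: not invariant]
(D) x^2 - y^2  ->  (sqrt(3)x/2 - y/2)^2 - (x/2 + sqrt(3)y/2)^2 = x^2/2 - sqrt(3)xy - y^2/2   [differs from x^2 - y^2: not invariant]

Only option (B), x^2 + y^2, is unchanged by the transformation.
Geometrically, x^2 + y^2 is the squared distance from the origin, which every rotation about the origin preserves.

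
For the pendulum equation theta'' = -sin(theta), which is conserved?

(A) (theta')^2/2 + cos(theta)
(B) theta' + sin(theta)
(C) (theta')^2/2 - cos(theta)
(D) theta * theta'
C

A first integral I satisfies dI/dt = 0 along every solution. Differentiate each option and use the equation of motion:
(A) d/dt[(theta')^2/2 + cos(theta)] = theta' theta'' - sin(theta) theta' = -2 theta' sin(theta), not identically 0
(B) d/dt[theta' + sin(theta)] = theta'' + cos(theta) theta' = -sin(theta) + theta' cos(theta), not identically 0
(C) d/dt[(theta')^2/2 - cos(theta)] = theta' theta'' + sin(theta) theta' = theta'(-sin(theta)) + theta' sin(theta) = 0
(D) d/dt[theta * theta'] = (theta')^2 + theta theta'' = (theta')^2 - theta sin(theta), not identically 0

Only (C) has zero time-derivative. This is the total energy: kinetic (theta')^2/2 plus potential -cos(theta).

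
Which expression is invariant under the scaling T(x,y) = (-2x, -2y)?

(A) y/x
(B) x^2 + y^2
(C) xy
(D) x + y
A

Under the uniform scaling T(x,y) = (-2x, -2y):
Substitute the transformed coordinates into each option and compare with the original:
(A) y/x  ->  (-2y)/(-2x) = y/x   [equals y/x: invariant]
(B) x^2 + y^2  ->  (-2x)^2 + (-2y)^2 = 4x^2 + 4y^2   [differs from x^2 + y^2: not invariant]
(C) xy  ->  (-2x)(-2y) = 4xy   [differs from xy: not invariant]
(D) x + y  ->  (-2x) + (-2y) = -2x - 2y   [differs from x + y: not invariant]

Only option (A), y/x, is unchanged by the transformation.
The common factor -2 cancels in a ratio of coordinates, while sums, products and sums of squares pick up factors of -2 or 4.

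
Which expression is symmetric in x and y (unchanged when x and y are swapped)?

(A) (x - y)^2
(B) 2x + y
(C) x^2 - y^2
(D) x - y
A

A symmetric expression is unchanged when the variables are permuted; here the transformation to test is the swap (x, y) -> (y, x).
Substitute the transformed coordinates into each option and compare with the original:
(A) (x - y)^2  ->  ((y) - (x))^2 = x^2 - 2xy + y^2   [equals (x - y)^2: invariant]
(B) 2x + y  ->  2(y) + (x) = x + 2y   [differs from 2x + y: not invariant]
(C) x^2 - y^2  ->  (y)^2 - (x)^2 = -x^2 + y^2   [differs from x^2 - y^2: not invariant]
(D) x - y  ->  (y) - (x) = -x + y   [differs from x - y: not invariant]

Only option (A), (x - y)^2, is unchanged by the transformation.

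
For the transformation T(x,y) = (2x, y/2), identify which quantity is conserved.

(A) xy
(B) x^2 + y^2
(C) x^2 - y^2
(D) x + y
A

An expression E(x,y) is invariant under T if E(T(x,y)) = E(x,y). Here T(x,y) = (2x, y/2).
Substitute the transformed coordinates into each option and compare with the original:
(A) xy  ->  (2x)(y/2) = xy   [equals xy: invariant]
(B) x^2 + y^2  ->  (2x)^2 + (y/2)^2 = 4x^2 + y^2/4   [differs from x^2 + y^2: not invariant]
(C) x^2 - y^2  ->  (2x)^2 - (y/2)^2 = 4x^2 - y^2/4   [differs from x^2 - y^2: not invariant]
(D) x + y  ->  (2x) + (y/2) = 2x + y/2   [differs from x + y: not invariant]

Only option (A), xy, is unchanged by the transformation.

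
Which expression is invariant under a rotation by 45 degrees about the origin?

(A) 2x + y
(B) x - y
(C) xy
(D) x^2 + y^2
D

A rotation by 45 degrees sends (x, y) to (sqrt(2)x/2 - sqrt(2)y/2, sqrt(2)x/2 + sqrt(2)y/2).
Substitute the transformed coordinates into each option and compare with the original:
(A) 2x + y  ->  2(sqrt(2)x/2 - sqrt(2)y/2) + (sqrt(2)x/2 + sqrt(2)y/2) = 3sqrt(2)x/2 - sqrt(2)y/2   [differs from 2x + y: not invariant]
(B) x - y  ->  (sqrt(2)x/2 - sqrt(2)y/2) - (sqrt(2)x/2 + sqrt(2)y/2) = -sqrt(2)y   [differs from x - y: not invariant]
(C) xy  ->  (sqrt(2)x/2 - sqrt(2)y/2)(sqrt(2)x/2 + sqrt(2)y/2) = x^2/2 - y^2/2   [differs from xy: not invariant]
(D) x^2 + y^2  ->  (sqrt(2)x/2 - sqrt(2)y/2)^2 + (sqrt(2)x/2 + sqrt(2)y/2)^2 = x^2 + y^2   [equals x^2 + y^2: invariant]

Only option (D), x^2 + y^2, is unchanged by the transformation.
Geometrically, x^2 + y^2 is the squared distance from the origin, which every rotation about the origin preserves.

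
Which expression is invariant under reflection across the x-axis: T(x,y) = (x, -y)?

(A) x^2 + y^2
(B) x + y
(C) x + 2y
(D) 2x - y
A

The map is reflection across the x-axis: T(x,y) = (x, -y).
Substitute the transformed coordinates into each option and compare with the original:
(A) x^2 + y^2  ->  (x)^2 + (-y)^2 = x^2 + y^2   [equals x^2 + y^2: invariant]
(B) x + y  ->  (x) + (-y) = x - y   [differs from x + y: not invariant]
(C) x + 2y  ->  (x) + 2(-y) = x - 2y   [differs from x + 2y: not invariant]
(D) 2x - y  ->  2(x) - (-y) = 2x + y   [differs from 2x - y: not invariant]

Only option (A), x^2 + y^2, is unchanged by the transformation.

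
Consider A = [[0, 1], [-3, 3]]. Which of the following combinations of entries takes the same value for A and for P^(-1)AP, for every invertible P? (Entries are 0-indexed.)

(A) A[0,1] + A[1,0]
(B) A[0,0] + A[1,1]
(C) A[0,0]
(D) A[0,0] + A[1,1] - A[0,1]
B

A[0,0] + A[1,1] is the trace of A. By the cyclic property of the trace, tr(P^(-1)AP) = tr(APP^(-1)) = tr(A), so it is the same for every matrix similar to A.

The other combinations are not similarity invariants. For example, take P = [[1, -1], [0, 1]] (det P = 1), so P^(-1) = [[1, 1], [0, 1]] and
B = P^(-1)AP = [[-3, 7], [-3, 6]].
Evaluating each option on A and on B:
(A) A[0,1] + A[1,0]: -2 for A, 4 for B -> changes
(B) A[0,0] + A[1,1]: 3 for A, 3 for B -> unchanged
(C) A[0,0]: 0 for A, -3 for B -> changes
(D) A[0,0] + A[1,1] - A[0,1]: 2 for A, -4 for B -> changes

Only (B) A[0,0] + A[1,1] = 3 survives (and it does so for every P, not just this one), so it is the invariant.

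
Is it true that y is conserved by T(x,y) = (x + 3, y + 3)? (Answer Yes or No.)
No

Substitute T(x,y) = (x + 3, y + 3) into the expression and compare with the original.

Original: y
After applying T: (y + 3) = y + 3

This differs from the original y (difference: 3), so the expression is NOT invariant.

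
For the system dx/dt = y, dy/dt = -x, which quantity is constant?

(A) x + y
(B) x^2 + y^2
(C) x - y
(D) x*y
B

A first integral I satisfies dI/dt = 0 along every solution. Differentiate each option and use the equation of motion:
(A) d/dt[x + y] = y + (-x) = y - x, not identically 0
(B) d/dt[x^2 + y^2] = 2x*dx/dt + 2y*dy/dt = 2x*y + 2y*(-x) = 0
(C) d/dt[x - y] = y - (-x) = x + y, not identically 0
(D) d/dt[x*y] = (dx/dt)y + x(dy/dt) = y^2 - x^2, not identically 0

Only (B) has zero time-derivative. So x^2 + y^2 (the squared radius; trajectories are circles) is the conserved quantity.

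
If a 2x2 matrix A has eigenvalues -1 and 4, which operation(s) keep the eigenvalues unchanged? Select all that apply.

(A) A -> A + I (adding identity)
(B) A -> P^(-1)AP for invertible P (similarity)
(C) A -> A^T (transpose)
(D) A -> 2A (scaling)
B and C

Eigenvalues are preserved by:
1. Similarity transformations: A -> P^(-1)AP (same characteristic polynomial)
2. Transpose: A^T has the same eigenvalues as A

Eigenvalues are NOT preserved by:
- Adding identity: eigenvalues become -1+1, 4+1
- Scaling: eigenvalues become -2, 8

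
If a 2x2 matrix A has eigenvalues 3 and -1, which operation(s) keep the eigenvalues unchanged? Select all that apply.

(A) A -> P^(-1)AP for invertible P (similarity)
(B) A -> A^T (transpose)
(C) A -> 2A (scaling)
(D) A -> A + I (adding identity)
A and B

Eigenvalues are preserved by:
1. Similarity transformations: A -> P^(-1)AP (same characteristic polynomial)
2. Transpose: A^T has the same eigenvalues as A

Eigenvalues are NOT preserved by:
- Adding identity: eigenvalues become 3+1, -1+1
- Scaling: eigenvalues become 6, -2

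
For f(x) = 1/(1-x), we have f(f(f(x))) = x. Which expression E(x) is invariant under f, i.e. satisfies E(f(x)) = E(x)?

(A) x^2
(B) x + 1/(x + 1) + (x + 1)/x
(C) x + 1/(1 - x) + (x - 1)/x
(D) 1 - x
C

Replace x by f(x) = 1/(1 - x) in each option and simplify. As a quick numerical cross-check, also compare E(3) with E(f(3)) = E(-1/2).

(A) x^2  ->  (1/(1 - x))^2 = (x - 1)^(-2); check: E(3) = 9 but E(-1/2) = 1/4.   [not invariant]
(B) x + 1/(x + 1) + (x + 1)/x  ->  (1/(1 - x)) + 1/((1/(1 - x)) + 1) + ((1/(1 - x)) + 1)/(1/(1 - x)) = (-x^3 + 6x^2 - 11x + 7)/(x^2 - 3x + 2); check: E(3) = 55/12 but E(-1/2) = 1/2.   [not invariant]
(C) x + 1/(1 - x) + (x - 1)/x  ->  (1/(1 - x)) + 1/(1 - (1/(1 - x))) + ((1/(1 - x)) - 1)/(1/(1 - x)), which simplifies back to x + 1/(1 - x) + (x - 1)/x; check: E(3) = 19/6, E(-1/2) = 19/6.   [invariant]
(D) 1 - x  ->  1 - (1/(1 - x)) = x/(x - 1); check: E(3) = -2 but E(-1/2) = 3/2.   [not invariant]

Only (C) is unchanged. Indeed f(f(x)) = 1/(1 - 1/(1-x)) = (1-x)/(-x) = (x-1)/x, so E(x) = x + f(x) + f(f(x)) is the sum over the whole 3-cycle; applying f just permutes the three terms cyclically (x -> f(x) -> f(f(x)) -> x), leaving the sum unchanged.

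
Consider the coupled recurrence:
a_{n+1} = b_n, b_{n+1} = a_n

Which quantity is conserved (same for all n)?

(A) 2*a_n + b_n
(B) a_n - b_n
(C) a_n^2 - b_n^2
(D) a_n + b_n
D

Replace a_n by a_{n+1} = b_n and b_n by b_{n+1} = a_n in each option and simplify:
(A) 2*a_n + b_n  ->  2*(b_n) + (a_n) = a_n + 2*b_n   [not conserved]
(B) a_n - b_n  ->  (b_n) - (a_n) = -a_n + b_n   [not conserved]
(C) a_n^2 - b_n^2  ->  (b_n)^2 - (a_n)^2 = -a_n^2 + b_n^2   [not conserved]
(D) a_n + b_n  ->  (b_n) + (a_n) = a_n + b_n   [conserved]

Only (D) a_n + b_n returns to itself after one step, so it is the conserved quantity.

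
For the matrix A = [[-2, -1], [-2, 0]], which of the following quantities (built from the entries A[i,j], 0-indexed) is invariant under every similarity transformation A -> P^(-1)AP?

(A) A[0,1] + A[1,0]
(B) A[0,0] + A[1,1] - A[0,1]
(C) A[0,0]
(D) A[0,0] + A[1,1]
D

A[0,0] + A[1,1] is the trace of A. By the cyclic property of the trace, tr(P^(-1)AP) = tr(APP^(-1)) = tr(A), so it is the same for every matrix similar to A.

The other combinations are not similarity invariants. For example, take P = [[1, -1], [0, 1]] (det P = 1), so P^(-1) = [[1, 1], [0, 1]] and
B = P^(-1)AP = [[-4, 3], [-2, 2]].
Evaluating each option on A and on B:
(A) A[0,1] + A[1,0]: -3 for A, 1 for B -> changes
(B) A[0,0] + A[1,1] - A[0,1]: -1 for A, -5 for B -> changes
(C) A[0,0]: -2 for A, -4 for B -> changes
(D) A[0,0] + A[1,1]: -2 for A, -2 for B -> unchanged

Only (D) A[0,0] + A[1,1] = -2 survives (and it does so for every P, not just this one), so it is the invariant.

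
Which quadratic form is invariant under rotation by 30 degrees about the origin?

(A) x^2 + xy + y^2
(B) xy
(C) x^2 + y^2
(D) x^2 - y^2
C

Rotation by 30 degrees sends (x, y) to (sqrt(3)x/2 - y/2, x/2 + sqrt(3)y/2).
Substitute the transformed coordinates into each option and compare with the original:
(A) x^2 + xy + y^2  ->  (sqrt(3)x/2 - y/2)^2 + (sqrt(3)x/2 - y/2)(x/2 + sqrt(3)y/2) + (x/2 + sqrt(3)y/2)^2 = sqrt(3)x^2/4 + x^2 + xy/2 - sqrt(3)y^2/4 + y^2   [differs from x^2 + xy + y^2: not invariant]
(B) xy  ->  (sqrt(3)x/2 - y/2)(x/2 + sqrt(3)y/2) = sqrt(3)x^2/4 + xy/2 - sqrt(3)y^2/4   [differs from xy: not invariant]
(C) x^2 + y^2  ->  (sqrt(3)x/2 - y/2)^2 + (x/2 + sqrt(3)y/2)^2 = x^2 + y^2   [equals x^2 + y^2: invariant]
(D) x^2 - y^2  ->  (sqrt(3)x/2 - y/2)^2 - (x/2 + sqrt(3)y/2)^2 = x^2/2 - sqrt(3)xy - y^2/2   [differs from x^2 - y^2: not invariant]

Only option (C), x^2 + y^2, is unchanged by the transformation.
x^2 + y^2 is the squared distance from the origin, which rotations preserve.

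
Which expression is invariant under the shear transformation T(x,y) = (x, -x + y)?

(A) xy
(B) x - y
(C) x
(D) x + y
C

Under the shear T(x,y) = (x, -x + y):
Substitute the transformed coordinates into each option and compare with the original:
(A) xy  ->  (x)(-x + y) = -x^2 + xy   [differs from xy: not invariant]
(B) x - y  ->  (x) - (-x + y) = 2x - y   [differs from x - y: not invariant]
(C) x  ->  (x) = x   [equals x: invariant]
(D) x + y  ->  (x) + (-x + y) = y   [differs from x + y: not invariant]

Only option (C), x, is unchanged by the transformation.
A vertical shear moves points parallel to the y-axis, so the x-coordinate (and any function of x alone) is unchanged.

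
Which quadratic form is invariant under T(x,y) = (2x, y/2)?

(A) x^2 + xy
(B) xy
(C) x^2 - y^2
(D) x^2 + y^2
B

T multiplies x by 2 and divides y by 2.
Substitute the transformed coordinates into each option and compare with the original:
(A) x^2 + xy  ->  (2x)^2 + (2x)(y/2) = 4x^2 + xy   [differs from x^2 + xy: not invariant]
(B) xy  ->  (2x)(y/2) = xy   [equals xy: invariant]
(C) x^2 - y^2  ->  (2x)^2 - (y/2)^2 = 4x^2 - y^2/4   [differs from x^2 - y^2: not invariant]
(D) x^2 + y^2  ->  (2x)^2 + (y/2)^2 = 4x^2 + y^2/4   [differs from x^2 + y^2: not invariant]

Only option (B), xy, is unchanged by the transformation.
The factors 2 and 1/2 cancel only in the pure product xy.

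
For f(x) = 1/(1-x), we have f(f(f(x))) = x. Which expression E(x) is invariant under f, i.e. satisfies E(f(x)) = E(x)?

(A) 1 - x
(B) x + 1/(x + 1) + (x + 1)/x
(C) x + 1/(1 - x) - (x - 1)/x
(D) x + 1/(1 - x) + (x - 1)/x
D

Replace x by f(x) = 1/(1 - x) in each option and simplify. As a quick numerical cross-check, also compare E(5) with E(f(5)) = E(-1/4).

(A) 1 - x  ->  1 - (1/(1 - x)) = x/(x - 1); check: E(5) = -4 but E(-1/4) = 5/4.   [not invariant]
(B) x + 1/(x + 1) + (x + 1)/x  ->  (1/(1 - x)) + 1/((1/(1 - x)) + 1) + ((1/(1 - x)) + 1)/(1/(1 - x)) = (-x^3 + 6x^2 - 11x + 7)/(x^2 - 3x + 2); check: E(5) = 191/30 but E(-1/4) = -23/12.   [not invariant]
(C) x + 1/(1 - x) - (x - 1)/x  ->  (1/(1 - x)) + 1/(1 - (1/(1 - x))) - ((1/(1 - x)) - 1)/(1/(1 - x)) = (x^2(1 - x) - x + (x - 1)^2)/(x(x - 1)); check: E(5) = 79/20 but E(-1/4) = -89/20.   [not invariant]
(D) x + 1/(1 - x) + (x - 1)/x  ->  (1/(1 - x)) + 1/(1 - (1/(1 - x))) + ((1/(1 - x)) - 1)/(1/(1 - x)), which simplifies back to x + 1/(1 - x) + (x - 1)/x; check: E(5) = 111/20, E(-1/4) = 111/20.   [invariant]

Only (D) is unchanged. Indeed f(f(x)) = 1/(1 - 1/(1-x)) = (1-x)/(-x) = (x-1)/x, so E(x) = x + f(x) + f(f(x)) is the sum over the whole 3-cycle; applying f just permutes the three terms cyclically (x -> f(x) -> f(f(x)) -> x), leaving the sum unchanged.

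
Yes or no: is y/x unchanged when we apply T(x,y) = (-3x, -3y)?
Yes

Substitute T(x,y) = (-3x, -3y) into the expression and compare with the original.

Original: y/x
After applying T: (-3y)/(-3x) = y/x

This is identical to the original y/x, so the expression is invariant.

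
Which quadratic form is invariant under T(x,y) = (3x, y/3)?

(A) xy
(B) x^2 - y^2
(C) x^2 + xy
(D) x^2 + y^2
A

T multiplies x by 3 and divides y by 3.
Substitute the transformed coordinates into each option and compare with the original:
(A) xy  ->  (3x)(y/3) = xy   [equals xy: invariant]
(B) x^2 - y^2  ->  (3x)^2 - (y/3)^2 = 9x^2 - y^2/9   [differs from x^2 - y^2: not invariant]
(C) x^2 + xy  ->  (3x)^2 + (3x)(y/3) = 9x^2 + xy   [differs from x^2 + xy: not invariant]
(D) x^2 + y^2  ->  (3x)^2 + (y/3)^2 = 9x^2 + y^2/9   [differs from x^2 + y^2: not invariant]

Only option (A), xy, is unchanged by the transformation.
The factors 3 and 1/3 cancel only in the pure product xy.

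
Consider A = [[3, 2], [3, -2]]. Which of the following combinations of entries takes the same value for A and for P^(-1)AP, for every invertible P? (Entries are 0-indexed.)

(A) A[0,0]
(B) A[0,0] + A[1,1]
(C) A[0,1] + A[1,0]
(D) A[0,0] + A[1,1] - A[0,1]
B

A[0,0] + A[1,1] is the trace of A. By the cyclic property of the trace, tr(P^(-1)AP) = tr(APP^(-1)) = tr(A), so it is the same for every matrix similar to A.

The other combinations are not similarity invariants. For example, take P = [[1, 1], [0, 1]] (det P = 1), so P^(-1) = [[1, -1], [0, 1]] and
B = P^(-1)AP = [[0, 4], [3, 1]].
Evaluating each option on A and on B:
(A) A[0,0]: 3 for A, 0 for B -> changes
(B) A[0,0] + A[1,1]: 1 for A, 1 for B -> unchanged
(C) A[0,1] + A[1,0]: 5 for A, 7 for B -> changes
(D) A[0,0] + A[1,1] - A[0,1]: -1 for A, -3 for B -> changes

Only (B) A[0,0] + A[1,1] = 1 survives (and it does so for every P, not just this one), so it is the invariant.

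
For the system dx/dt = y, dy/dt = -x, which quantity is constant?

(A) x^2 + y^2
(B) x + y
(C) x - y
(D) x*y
A

A first integral I satisfies dI/dt = 0 along every solution. Differentiate each option and use the equation of motion:
(A) d/dt[x^2 + y^2] = 2x*dx/dt + 2y*dy/dt = 2x*y + 2y*(-x) = 0
(B) d/dt[x + y] = y + (-x) = y - x, not identically 0
(C) d/dt[x - y] = y - (-x) = x + y, not identically 0
(D) d/dt[x*y] = (dx/dt)y + x(dy/dt) = y^2 - x^2, not identically 0

Only (A) has zero time-derivative. So x^2 + y^2 (the squared radius; trajectories are circles) is the conserved quantity.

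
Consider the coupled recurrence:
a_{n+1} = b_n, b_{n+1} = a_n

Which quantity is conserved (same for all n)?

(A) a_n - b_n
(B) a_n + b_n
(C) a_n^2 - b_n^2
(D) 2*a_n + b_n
B

Replace a_n by a_{n+1} = b_n and b_n by b_{n+1} = a_n in each option and simplify:
(A) a_n - b_n  ->  (b_n) - (a_n) = -a_n + b_n   [not conserved]
(B) a_n + b_n  ->  (b_n) + (a_n) = a_n + b_n   [conserved]
(C) a_n^2 - b_n^2  ->  (b_n)^2 - (a_n)^2 = -a_n^2 + b_n^2   [not conserved]
(D) 2*a_n + b_n  ->  2*(b_n) + (a_n) = a_n + 2*b_n   [not conserved]

Only (B) a_n + b_n returns to itself after one step, so it is the conserved quantity.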